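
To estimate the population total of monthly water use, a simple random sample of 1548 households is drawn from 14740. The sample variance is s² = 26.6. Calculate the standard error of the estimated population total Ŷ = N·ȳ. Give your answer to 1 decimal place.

1827.9

Var(Ŷ) = N²·Var(ȳ) = N²·(1 − n/N)·s²/n.
f = 1548/14740 = 0.10502035; Var(ȳ) = 0.89497965·26.6/1548 = 0.015378849.
Var(Ŷ) = 14740² · 0.015378849 = 3.3413256 × 10^6.
SE(Ŷ) = √(3.3413256 × 10^6) = 1827.9.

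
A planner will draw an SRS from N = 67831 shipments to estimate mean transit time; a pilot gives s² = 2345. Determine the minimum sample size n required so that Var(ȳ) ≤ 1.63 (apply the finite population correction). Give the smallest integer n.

Without fpc, n₀ = s²/D = 2345/1.63 = 1438.6503.
With fpc, (1 − n/N)·s²/n ≤ D requires n ≥ n₀/(1 + n₀/N) = 1438.6503/(1 + 1438.6503/67831) = 1408.7712.
Rounding up, n = 1409.

1409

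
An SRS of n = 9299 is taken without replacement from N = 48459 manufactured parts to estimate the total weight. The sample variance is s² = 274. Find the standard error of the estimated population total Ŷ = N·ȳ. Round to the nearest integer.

7478

Var(Ŷ) = N²·Var(ȳ) = N²·(1 − n/N)·s²/n.
f = 9299/48459 = 0.19189418; Var(ȳ) = 0.80810582·274/9299 = 0.023811269.
Var(Ŷ) = 48459² · 0.023811269 = 5.59154 × 10^7.
SE(Ŷ) = √(5.59154 × 10^7) = 7478.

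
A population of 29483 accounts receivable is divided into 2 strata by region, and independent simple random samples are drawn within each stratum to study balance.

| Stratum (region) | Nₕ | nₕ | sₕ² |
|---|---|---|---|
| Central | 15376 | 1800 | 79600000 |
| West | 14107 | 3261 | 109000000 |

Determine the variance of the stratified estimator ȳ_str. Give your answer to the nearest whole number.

16503

Var(ȳ_str) = Σₕ Wₕ²(1 − fₕ)sₕ²/nₕ with Wₕ = Nₕ/N, N = 29483.
Central: Wₕ = 0.52152088; term = 0.52152088²·(1 − 0.11706556)·79600000/1800 = 10619.704.
West: Wₕ = 0.47847912; term = 0.47847912²·(1 − 0.23116183)·109000000/3261 = 5883.5117.
Sum = 16503.216.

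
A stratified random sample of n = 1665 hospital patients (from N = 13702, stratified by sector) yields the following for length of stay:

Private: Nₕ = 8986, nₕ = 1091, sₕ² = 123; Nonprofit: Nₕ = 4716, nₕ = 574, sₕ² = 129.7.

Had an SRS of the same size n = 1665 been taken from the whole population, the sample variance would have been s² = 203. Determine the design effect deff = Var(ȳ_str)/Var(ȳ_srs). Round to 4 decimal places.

Var(ȳ_str) = Σ Wₕ²(1−fₕ)sₕ²/nₕ with Wₕ = Nₕ/13702:
  Private: (8986/13702)²·(1−1091/8986)·123/1091 = 0.042602098
  Nonprofit: (4716/13702)²·(1−574/4716)·129.7/574 = 0.023509535
  → Var(ȳ_str) = 0.066111633.
Var(ȳ_srs) = (1 − 1665/13702)·203/1665 = 0.10710657.
deff = 0.066111633 / 0.10710657 = 0.6173.

0.6173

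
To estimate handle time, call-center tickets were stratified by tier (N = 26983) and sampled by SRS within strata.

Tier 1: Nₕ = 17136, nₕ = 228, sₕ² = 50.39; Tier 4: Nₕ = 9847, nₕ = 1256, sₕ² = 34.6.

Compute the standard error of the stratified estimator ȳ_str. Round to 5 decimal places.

Var(ȳ_str) = Σₕ Wₕ²(1 − fₕ)sₕ²/nₕ with Wₕ = Nₕ/N, N = 26983.
Tier 1: Wₕ = 0.63506652; term = 0.63506652²·(1 − 0.01330532)·50.39/228 = 0.087948966.
Tier 4: Wₕ = 0.36493348; term = 0.36493348²·(1 − 0.12755154)·34.6/1256 = 0.003200764.
Sum = 0.09114973.
SE = √(0.09114973) = 0.30191.

0.30191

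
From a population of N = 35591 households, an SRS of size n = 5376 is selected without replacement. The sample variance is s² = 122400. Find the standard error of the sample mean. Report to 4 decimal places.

Under SRS without replacement, Var(ȳ) = (1 − f)·s²/n with f = n/N = 5376/35591 = 0.15104942.
Var(ȳ) = (1 − 0.15104942)·122400/5376 = 0.84895058·22.767857 = 19.328785.
SE(ȳ) = √(19.328785) = 4.3965.

4.3965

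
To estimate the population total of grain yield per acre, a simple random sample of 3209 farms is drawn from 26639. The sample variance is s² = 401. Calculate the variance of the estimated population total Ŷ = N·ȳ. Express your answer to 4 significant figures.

Var(Ŷ) = N²·Var(ȳ) = N²·(1 − n/N)·s²/n.
f = 3209/26639 = 0.12046248; Var(ȳ) = 0.87953752·401/3209 = 0.10990793.
Var(Ŷ) = 26639² · 0.10990793 = 7.7994659 × 10^7.

7.799 × 10^7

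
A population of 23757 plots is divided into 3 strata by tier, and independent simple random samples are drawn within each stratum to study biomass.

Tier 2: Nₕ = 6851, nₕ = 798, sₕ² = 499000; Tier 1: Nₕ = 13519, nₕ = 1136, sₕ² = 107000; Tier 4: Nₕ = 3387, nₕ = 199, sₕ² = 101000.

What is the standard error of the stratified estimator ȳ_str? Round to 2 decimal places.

9.14

Var(ȳ_str) = Σₕ Wₕ²(1 − fₕ)sₕ²/nₕ with Wₕ = Nₕ/N, N = 23757.
Tier 2: Wₕ = 0.28837816; term = 0.28837816²·(1 − 0.11647935)·499000/798 = 45.945089.
Tier 1: Wₕ = 0.56905333; term = 0.56905333²·(1 − 0.08402988)·107000/1136 = 27.937831.
Tier 4: Wₕ = 0.14256851; term = 0.14256851²·(1 − 0.05875406)·101000/199 = 9.7099862.
Sum = 83.592906.
SE = √(83.592906) = 9.14.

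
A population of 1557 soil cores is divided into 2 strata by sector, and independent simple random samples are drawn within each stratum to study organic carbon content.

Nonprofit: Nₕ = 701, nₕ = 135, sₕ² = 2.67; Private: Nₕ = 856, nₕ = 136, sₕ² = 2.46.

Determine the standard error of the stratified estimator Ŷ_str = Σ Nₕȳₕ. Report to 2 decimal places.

Var(Ŷ_str) = Σₕ Nₕ²(1 − fₕ)sₕ²/nₕ.
Nonprofit: 701²·(1 − 135/701)·2.67/135 = 7847.1498.
Private: 856²·(1 − 136/856)·2.46/136 = 11148.141.
Sum = 18995.291.
SE = √(18995.291) = 137.82.

137.82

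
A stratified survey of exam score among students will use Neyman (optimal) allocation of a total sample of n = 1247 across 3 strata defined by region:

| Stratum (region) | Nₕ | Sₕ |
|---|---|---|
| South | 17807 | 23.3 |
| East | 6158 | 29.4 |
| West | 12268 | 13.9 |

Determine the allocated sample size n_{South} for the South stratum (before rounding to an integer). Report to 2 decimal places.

675.02

Neyman allocation: nₕ = n·NₕSₕ / Σⱼ NⱼSⱼ.
Σ NⱼSⱼ = 17807·23.3 + 6158·29.4 + 12268·13.9 = 766473.5.
n_{South} = 1247·17807·23.3 / 766473.5 = 675.02.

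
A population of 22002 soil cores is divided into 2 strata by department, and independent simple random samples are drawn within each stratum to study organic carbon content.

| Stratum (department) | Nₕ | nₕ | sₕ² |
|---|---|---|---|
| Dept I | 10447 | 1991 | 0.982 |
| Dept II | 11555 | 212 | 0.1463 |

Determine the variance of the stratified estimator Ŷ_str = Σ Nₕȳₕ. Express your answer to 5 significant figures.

Var(Ŷ_str) = Σₕ Nₕ²(1 − fₕ)sₕ²/nₕ.
Dept I: 10447²·(1 − 1991/10447)·0.982/1991 = 43570.927.
Dept II: 11555²·(1 − 212/11555)·0.1463/212 = 90449.537.
Sum = 134020.46.

134020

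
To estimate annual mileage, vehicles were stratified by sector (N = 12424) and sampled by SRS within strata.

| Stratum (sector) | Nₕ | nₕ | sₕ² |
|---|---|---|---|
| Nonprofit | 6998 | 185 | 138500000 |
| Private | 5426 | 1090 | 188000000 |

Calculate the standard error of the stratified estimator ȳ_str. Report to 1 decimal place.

507.5

Var(ȳ_str) = Σₕ Wₕ²(1 − fₕ)sₕ²/nₕ with Wₕ = Nₕ/N, N = 12424.
Nonprofit: Wₕ = 0.56326465; term = 0.56326465²·(1 − 0.02643612)·138500000/185 = 231242.41.
Private: Wₕ = 0.43673535; term = 0.43673535²·(1 − 0.20088463)·188000000/1090 = 26289.21.
Sum = 257531.62.
SE = √(257531.62) = 507.5.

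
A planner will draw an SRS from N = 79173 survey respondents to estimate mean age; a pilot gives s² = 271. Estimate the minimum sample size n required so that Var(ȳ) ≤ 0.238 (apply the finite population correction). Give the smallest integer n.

1123

Without fpc, n₀ = s²/D = 271/0.238 = 1138.6555.
With fpc, (1 − n/N)·s²/n ≤ D requires n ≥ n₀/(1 + n₀/N) = 1138.6555/(1 + 1138.6555/79173) = 1122.5117.
Rounding up, n = 1123.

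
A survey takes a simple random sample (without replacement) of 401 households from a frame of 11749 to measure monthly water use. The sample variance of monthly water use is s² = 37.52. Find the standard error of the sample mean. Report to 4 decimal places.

0.3006

Under SRS without replacement, Var(ȳ) = (1 − f)·s²/n with f = n/N = 401/11749 = 0.03413056.
Var(ȳ) = (1 − 0.03413056)·37.52/401 = 0.96586944·0.093566085 = 0.090372622.
SE(ȳ) = √(0.090372622) = 0.3006.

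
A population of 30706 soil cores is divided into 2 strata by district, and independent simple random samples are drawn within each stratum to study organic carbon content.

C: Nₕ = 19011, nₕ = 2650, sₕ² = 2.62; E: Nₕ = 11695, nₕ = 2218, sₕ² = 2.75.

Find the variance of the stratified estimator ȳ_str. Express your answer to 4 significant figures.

Var(ȳ_str) = Σₕ Wₕ²(1 − fₕ)sₕ²/nₕ with Wₕ = Nₕ/N, N = 30706.
C: Wₕ = 0.61912981; term = 0.61912981²·(1 − 0.13939298)·2.62/2650 = 3.2615477 × 10^-4.
E: Wₕ = 0.38087019; term = 0.38087019²·(1 − 0.18965370)·2.75/2218 = 1.4574571 × 10^-4.
Sum = 4.7190048 × 10^-4.

4.719 × 10^-4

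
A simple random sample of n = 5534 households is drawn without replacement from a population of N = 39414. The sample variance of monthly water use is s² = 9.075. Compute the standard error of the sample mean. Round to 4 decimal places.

0.0375

Under SRS without replacement, Var(ȳ) = (1 − f)·s²/n with f = n/N = 5534/39414 = 0.14040696.
Var(ȳ) = (1 − 0.14040696)·9.075/5534 = 0.85959304·0.0016398627 = 0.0014096145.
SE(ȳ) = √(0.0014096145) = 0.0375.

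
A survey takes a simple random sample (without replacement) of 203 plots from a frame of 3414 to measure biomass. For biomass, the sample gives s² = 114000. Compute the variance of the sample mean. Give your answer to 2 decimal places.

Under SRS without replacement, Var(ȳ) = (1 − f)·s²/n with f = n/N = 203/3414 = 0.05946104.
Var(ȳ) = (1 − 0.05946104)·114000/203 = 0.94053896·561.57635 = 528.18444.

528.18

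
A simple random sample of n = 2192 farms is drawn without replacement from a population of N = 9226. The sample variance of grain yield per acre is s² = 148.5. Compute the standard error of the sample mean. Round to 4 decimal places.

Under SRS without replacement, Var(ȳ) = (1 − f)·s²/n with f = n/N = 2192/9226 = 0.23758942.
Var(ȳ) = (1 − 0.23758942)·148.5/2192 = 0.76241058·0.06774635 = 0.051650534.
SE(ȳ) = √(0.051650534) = 0.2273.

0.2273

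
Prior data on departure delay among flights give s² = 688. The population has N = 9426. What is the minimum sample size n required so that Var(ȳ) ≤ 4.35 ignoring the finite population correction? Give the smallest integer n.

159

Without fpc, n₀ = s²/D = 688/4.35 = 158.1609.
Rounding up, n = 159.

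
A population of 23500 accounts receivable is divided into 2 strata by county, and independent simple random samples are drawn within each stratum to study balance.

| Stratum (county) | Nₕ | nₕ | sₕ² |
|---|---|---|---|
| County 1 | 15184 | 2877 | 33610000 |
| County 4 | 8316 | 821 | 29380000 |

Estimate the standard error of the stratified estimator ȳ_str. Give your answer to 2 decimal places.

Var(ȳ_str) = Σₕ Wₕ²(1 − fₕ)sₕ²/nₕ with Wₕ = Nₕ/N, N = 23500.
County 1: Wₕ = 0.64612766; term = 0.64612766²·(1 − 0.18947576)·33610000/2877 = 3953.041.
County 4: Wₕ = 0.35387234; term = 0.35387234²·(1 − 0.09872535)·29380000/821 = 4038.8621.
Sum = 7991.9031.
SE = √(7991.9031) = 89.40.

89.40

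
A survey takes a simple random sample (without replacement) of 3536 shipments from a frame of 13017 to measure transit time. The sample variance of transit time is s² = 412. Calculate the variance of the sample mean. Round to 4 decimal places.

Under SRS without replacement, Var(ȳ) = (1 − f)·s²/n with f = n/N = 3536/13017 = 0.27164477.
Var(ȳ) = (1 − 0.27164477)·412/3536 = 0.72835523·0.11651584 = 0.084864919.

0.0849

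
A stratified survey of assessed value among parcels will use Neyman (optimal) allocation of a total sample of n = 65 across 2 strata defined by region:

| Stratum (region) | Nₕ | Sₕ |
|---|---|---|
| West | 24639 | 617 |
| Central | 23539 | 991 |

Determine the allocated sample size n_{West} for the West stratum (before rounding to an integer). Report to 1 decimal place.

25.6

Neyman allocation: nₕ = n·NₕSₕ / Σⱼ NⱼSⱼ.
Σ NⱼSⱼ = 24639·617 + 23539·991 = 3.8529412 × 10^7.
n_{West} = 65·24639·617 / (3.8529412 × 10^7) = 25.6.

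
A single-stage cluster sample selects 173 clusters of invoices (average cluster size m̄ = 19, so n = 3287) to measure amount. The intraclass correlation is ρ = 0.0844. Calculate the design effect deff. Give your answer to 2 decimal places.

deff = 1 + (19 − 1)·0.0844 = 1 + 1.5192 = 2.5192.

2.52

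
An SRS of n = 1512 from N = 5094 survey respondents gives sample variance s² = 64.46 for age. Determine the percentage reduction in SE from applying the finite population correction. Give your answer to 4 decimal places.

16.1442

f = n/N = 1512/5094 = 0.29681979.
SE_no-fpc = √(s²/n) = 0.20647585; SE_fpc = √((1−f)s²/n) = 0.17314206.
Ratio = √(1−f) = 0.83855841. Reduction = 100·(1 − 0.83855841) = 16.1442%.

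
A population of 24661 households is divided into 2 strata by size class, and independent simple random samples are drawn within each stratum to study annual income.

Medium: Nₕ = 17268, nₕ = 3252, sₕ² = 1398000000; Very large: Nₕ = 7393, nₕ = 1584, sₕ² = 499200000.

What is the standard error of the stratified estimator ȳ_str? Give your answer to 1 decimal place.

Var(ȳ_str) = Σₕ Wₕ²(1 − fₕ)sₕ²/nₕ with Wₕ = Nₕ/N, N = 24661.
Medium: Wₕ = 0.70021491; term = 0.70021491²·(1 − 0.18832523)·1398000000/3252 = 171080.85.
Very large: Wₕ = 0.29978509; term = 0.29978509²·(1 − 0.21425673)·499200000/1584 = 22254.617.
Sum = 193335.47.
SE = √(193335.47) = 439.7.

439.7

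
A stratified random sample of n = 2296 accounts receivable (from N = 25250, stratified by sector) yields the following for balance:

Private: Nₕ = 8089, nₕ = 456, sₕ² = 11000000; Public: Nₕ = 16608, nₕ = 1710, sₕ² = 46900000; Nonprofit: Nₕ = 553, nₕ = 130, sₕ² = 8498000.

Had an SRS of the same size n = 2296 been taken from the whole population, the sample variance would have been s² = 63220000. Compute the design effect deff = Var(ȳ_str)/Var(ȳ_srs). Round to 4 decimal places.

Var(ȳ_str) = Σ Wₕ²(1−fₕ)sₕ²/nₕ with Wₕ = Nₕ/25250:
  Private: (8089/25250)²·(1−456/8089)·11000000/456 = 2336.1201
  Public: (16608/25250)²·(1−1710/16608)·46900000/1710 = 10643.863
  Nonprofit: (553/25250)²·(1−130/553)·8498000/130 = 23.983696
  → Var(ȳ_str) = 13003.967.
Var(ȳ_srs) = (1 − 2296/25250)·63220000/2296 = 25031.081.
deff = 13003.967 / 25031.081 = 0.5195.

0.5195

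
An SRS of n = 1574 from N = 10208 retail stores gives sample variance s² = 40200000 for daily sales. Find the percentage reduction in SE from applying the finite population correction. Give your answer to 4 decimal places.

8.0322

f = n/N = 1574/10208 = 0.15419279.
SE_no-fpc = √(s²/n) = 159.81247; SE_fpc = √((1−f)s²/n) = 146.97598.
Ratio = √(1−f) = 0.91967778. Reduction = 100·(1 − 0.91967778) = 8.0322%.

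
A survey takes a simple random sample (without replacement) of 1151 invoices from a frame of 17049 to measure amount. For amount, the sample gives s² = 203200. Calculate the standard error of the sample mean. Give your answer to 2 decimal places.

12.83

Under SRS without replacement, Var(ȳ) = (1 − f)·s²/n with f = n/N = 1151/17049 = 0.06751129.
Var(ȳ) = (1 − 0.06751129)·203200/1151 = 0.93248871·176.54214 = 164.62355.
SE(ȳ) = √(164.62355) = 12.83.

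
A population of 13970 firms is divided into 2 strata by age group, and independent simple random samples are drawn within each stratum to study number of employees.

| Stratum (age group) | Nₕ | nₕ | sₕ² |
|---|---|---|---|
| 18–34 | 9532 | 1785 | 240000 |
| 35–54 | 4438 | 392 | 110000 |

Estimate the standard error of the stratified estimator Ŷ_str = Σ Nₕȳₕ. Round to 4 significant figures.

122300

Var(Ŷ_str) = Σₕ Nₕ²(1 − fₕ)sₕ²/nₕ.
18–34: 9532²·(1 − 1785/9532)·240000/1785 = 9.9286594 × 10^9.
35–54: 4438²·(1 − 392/4438)·110000/392 = 5.038715 × 10^9.
Sum = 1.4967374 × 10^10.
SE = √(1.4967374 × 10^10) = 122300.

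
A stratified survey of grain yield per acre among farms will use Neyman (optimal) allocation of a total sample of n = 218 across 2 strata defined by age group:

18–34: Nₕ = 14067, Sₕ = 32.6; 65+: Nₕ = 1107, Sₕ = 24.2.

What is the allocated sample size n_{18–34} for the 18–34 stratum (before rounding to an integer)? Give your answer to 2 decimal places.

205.97

Neyman allocation: nₕ = n·NₕSₕ / Σⱼ NⱼSⱼ.
Σ NⱼSⱼ = 14067·32.6 + 1107·24.2 = 485373.6.
n_{18–34} = 218·14067·32.6 / 485373.6 = 205.97.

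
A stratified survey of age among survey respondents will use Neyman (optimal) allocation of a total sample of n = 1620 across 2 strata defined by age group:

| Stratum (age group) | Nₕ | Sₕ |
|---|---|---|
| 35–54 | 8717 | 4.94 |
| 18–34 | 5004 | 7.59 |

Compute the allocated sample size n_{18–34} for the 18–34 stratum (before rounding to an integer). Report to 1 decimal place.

759.2

Neyman allocation: nₕ = n·NₕSₕ / Σⱼ NⱼSⱼ.
Σ NⱼSⱼ = 8717·4.94 + 5004·7.59 = 81042.34.
n_{18–34} = 1620·5004·7.59 / 81042.34 = 759.2.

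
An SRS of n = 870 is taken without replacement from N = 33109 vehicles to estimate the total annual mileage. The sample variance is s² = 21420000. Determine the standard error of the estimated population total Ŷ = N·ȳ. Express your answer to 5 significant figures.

Var(Ŷ) = N²·Var(ȳ) = N²·(1 − n/N)·s²/n.
f = 870/33109 = 0.02627684; Var(ȳ) = 0.97372316·21420000/870 = 23973.736.
Var(Ŷ) = 33109² · 23973.736 = 2.628015 × 10^13.
SE(Ŷ) = √(2.628015 × 10^13) = 5.1264 × 10^6.

5.1264 × 10^6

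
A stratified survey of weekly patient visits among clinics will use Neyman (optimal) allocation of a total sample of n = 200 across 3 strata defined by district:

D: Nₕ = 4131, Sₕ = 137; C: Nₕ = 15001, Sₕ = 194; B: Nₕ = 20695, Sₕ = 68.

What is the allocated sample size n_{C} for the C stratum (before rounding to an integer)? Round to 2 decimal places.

Neyman allocation: nₕ = n·NₕSₕ / Σⱼ NⱼSⱼ.
Σ NⱼSⱼ = 4131·137 + 15001·194 + 20695·68 = 4.883401 × 10^6.
n_{C} = 200·15001·194 / (4.883401 × 10^6) = 119.19.

119.19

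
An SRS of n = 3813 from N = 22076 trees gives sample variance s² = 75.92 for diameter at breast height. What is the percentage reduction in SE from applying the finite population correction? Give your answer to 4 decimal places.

f = n/N = 3813/22076 = 0.17272151.
SE_no-fpc = √(s²/n) = 0.14110575; SE_fpc = √((1−f)s²/n) = 0.12834252.
Ratio = √(1−f) = 0.90954851. Reduction = 100·(1 − 0.90954851) = 9.0451%.

9.0451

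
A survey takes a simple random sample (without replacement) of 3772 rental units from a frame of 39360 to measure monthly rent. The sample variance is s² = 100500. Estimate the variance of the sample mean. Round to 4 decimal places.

Under SRS without replacement, Var(ȳ) = (1 − f)·s²/n with f = n/N = 3772/39360 = 0.09583333.
Var(ȳ) = (1 − 0.09583333)·100500/3772 = 0.90416667·26.64369 = 24.090337.

24.0903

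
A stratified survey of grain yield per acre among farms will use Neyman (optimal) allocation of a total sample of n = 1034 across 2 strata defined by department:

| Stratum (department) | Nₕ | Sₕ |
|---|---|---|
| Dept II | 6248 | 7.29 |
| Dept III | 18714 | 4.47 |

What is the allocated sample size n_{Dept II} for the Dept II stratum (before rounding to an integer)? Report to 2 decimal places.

364.53

Neyman allocation: nₕ = n·NₕSₕ / Σⱼ NⱼSⱼ.
Σ NⱼSⱼ = 6248·7.29 + 18714·4.47 = 129199.5.
n_{Dept II} = 1034·6248·7.29 / 129199.5 = 364.53.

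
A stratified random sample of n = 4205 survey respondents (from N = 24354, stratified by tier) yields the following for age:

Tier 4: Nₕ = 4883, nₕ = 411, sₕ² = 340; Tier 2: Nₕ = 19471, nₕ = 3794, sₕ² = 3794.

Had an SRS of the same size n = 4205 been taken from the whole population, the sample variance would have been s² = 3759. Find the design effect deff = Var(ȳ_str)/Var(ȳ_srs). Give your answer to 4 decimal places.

0.7370

Var(ȳ_str) = Σ Wₕ²(1−fₕ)sₕ²/nₕ with Wₕ = Nₕ/24354:
  Tier 4: (4883/24354)²·(1−411/4883)·340/411 = 0.030456852
  Tier 2: (19471/24354)²·(1−3794/19471)·3794/3794 = 0.51464838
  → Var(ȳ_str) = 0.54510523.
Var(ȳ_srs) = (1 − 4205/24354)·3759/4205 = 0.73958743.
deff = 0.54510523 / 0.73958743 = 0.7370.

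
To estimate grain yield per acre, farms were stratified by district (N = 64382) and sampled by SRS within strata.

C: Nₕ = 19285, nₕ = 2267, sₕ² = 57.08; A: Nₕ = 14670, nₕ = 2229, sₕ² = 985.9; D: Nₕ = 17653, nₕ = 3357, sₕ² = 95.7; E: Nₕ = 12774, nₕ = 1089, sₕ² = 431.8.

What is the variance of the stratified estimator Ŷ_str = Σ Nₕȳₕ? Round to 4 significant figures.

Var(Ŷ_str) = Σₕ Nₕ²(1 − fₕ)sₕ²/nₕ.
C: 19285²·(1 − 2267/19285)·57.08/2267 = 8.2634348 × 10^6.
A: 14670²·(1 − 2229/14670)·985.9/2229 = 8.0725028 × 10^7.
D: 17653²·(1 − 3357/17653)·95.7/3357 = 7.1943847 × 10^6.
E: 12774²·(1 − 1089/12774)·431.8/1089 = 5.9184828 × 10^7.
Sum = 1.5536768 × 10^8.

1.554 × 10^8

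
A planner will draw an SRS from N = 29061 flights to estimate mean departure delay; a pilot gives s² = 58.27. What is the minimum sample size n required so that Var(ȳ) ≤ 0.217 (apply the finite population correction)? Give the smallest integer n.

Without fpc, n₀ = s²/D = 58.27/0.217 = 268.5253.
With fpc, (1 − n/N)·s²/n ≤ D requires n ≥ n₀/(1 + n₀/N) = 268.5253/(1 + 268.5253/29061) = 266.0668.
Rounding up, n = 267.

267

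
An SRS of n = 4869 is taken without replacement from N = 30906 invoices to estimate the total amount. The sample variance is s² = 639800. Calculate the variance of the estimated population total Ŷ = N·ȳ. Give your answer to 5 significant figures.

1.0574 × 10^11

Var(Ŷ) = N²·Var(ȳ) = N²·(1 − n/N)·s²/n.
f = 4869/30906 = 0.15754222; Var(ȳ) = 0.84245778·639800/4869 = 110.70127.
Var(Ŷ) = 30906² · 110.70127 = 1.0573973 × 10^11.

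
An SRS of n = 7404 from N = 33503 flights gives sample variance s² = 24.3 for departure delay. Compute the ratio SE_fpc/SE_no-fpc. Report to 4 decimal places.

f = n/N = 7404/33503 = 0.22099513.
SE_no-fpc = √(s²/n) = 0.057288827; SE_fpc = √((1−f)s²/n) = 0.050563836.
Ratio = √(1−f) = 0.88261252.

0.8826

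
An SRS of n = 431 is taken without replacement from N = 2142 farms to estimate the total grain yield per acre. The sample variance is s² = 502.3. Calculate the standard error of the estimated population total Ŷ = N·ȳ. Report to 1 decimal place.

2066.7

Var(Ŷ) = N²·Var(ȳ) = N²·(1 − n/N)·s²/n.
f = 431/2142 = 0.20121382; Var(ȳ) = 0.79878618·502.3/431 = 0.93092877.
Var(Ŷ) = 2142² · 0.93092877 = 4.2712539 × 10^6.
SE(Ŷ) = √(4.2712539 × 10^6) = 2066.7.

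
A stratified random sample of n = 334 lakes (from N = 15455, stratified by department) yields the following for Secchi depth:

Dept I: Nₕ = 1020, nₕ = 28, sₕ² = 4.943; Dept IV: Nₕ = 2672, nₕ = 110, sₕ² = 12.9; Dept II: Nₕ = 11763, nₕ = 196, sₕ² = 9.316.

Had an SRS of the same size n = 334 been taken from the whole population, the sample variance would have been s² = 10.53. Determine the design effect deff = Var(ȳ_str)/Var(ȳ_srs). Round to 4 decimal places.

1.0110

Var(ȳ_str) = Σ Wₕ²(1−fₕ)sₕ²/nₕ with Wₕ = Nₕ/15455:
  Dept I: (1020/15455)²·(1−28/1020)·4.943/28 = 7.4783606 × 10^-4
  Dept IV: (2672/15455)²·(1−110/2672)·12.9/110 = 0.003361047
  Dept II: (11763/15455)²·(1−196/11763)·9.316/196 = 0.027075359
  → Var(ȳ_str) = 0.031184242.
Var(ȳ_srs) = (1 − 334/15455)·10.53/334 = 0.030845613.
deff = 0.031184242 / 0.030845613 = 1.0110.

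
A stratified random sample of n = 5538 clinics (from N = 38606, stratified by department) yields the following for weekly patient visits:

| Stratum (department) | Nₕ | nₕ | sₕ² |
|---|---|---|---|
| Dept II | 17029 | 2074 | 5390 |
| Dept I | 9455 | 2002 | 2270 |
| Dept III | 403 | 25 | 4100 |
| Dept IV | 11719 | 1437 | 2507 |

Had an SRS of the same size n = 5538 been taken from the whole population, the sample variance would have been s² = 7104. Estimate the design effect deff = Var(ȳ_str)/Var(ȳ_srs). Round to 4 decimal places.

0.5966

Var(ȳ_str) = Σ Wₕ²(1−fₕ)sₕ²/nₕ with Wₕ = Nₕ/38606:
  Dept II: (17029/38606)²·(1−2074/17029)·5390/2074 = 0.44406441
  Dept I: (9455/38606)²·(1−2002/9455)·2270/2002 = 0.053609879
  Dept III: (403/38606)²·(1−25/403)·4100/25 = 0.016762202
  Dept IV: (11719/38606)²·(1−1437/11719)·2507/1437 = 0.14104448
  → Var(ȳ_str) = 0.65548097.
Var(ȳ_srs) = (1 − 5538/38606)·7104/5538 = 1.0987607.
deff = 0.65548097 / 1.0987607 = 0.5966.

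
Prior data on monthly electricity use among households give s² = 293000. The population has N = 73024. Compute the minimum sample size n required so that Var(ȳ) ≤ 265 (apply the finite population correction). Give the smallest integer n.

Without fpc, n₀ = s²/D = 293000/265 = 1105.6604.
With fpc, (1 − n/N)·s²/n ≤ D requires n ≥ n₀/(1 + n₀/N) = 1105.6604/(1 + 1105.6604/73024) = 1089.1692.
Rounding up, n = 1090.

1090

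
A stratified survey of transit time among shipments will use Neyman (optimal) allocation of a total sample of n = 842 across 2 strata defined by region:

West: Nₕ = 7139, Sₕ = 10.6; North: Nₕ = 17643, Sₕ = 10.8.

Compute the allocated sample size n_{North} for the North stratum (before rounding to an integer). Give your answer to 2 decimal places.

Neyman allocation: nₕ = n·NₕSₕ / Σⱼ NⱼSⱼ.
Σ NⱼSⱼ = 7139·10.6 + 17643·10.8 = 266217.8.
n_{North} = 842·17643·10.8 / 266217.8 = 602.66.

602.66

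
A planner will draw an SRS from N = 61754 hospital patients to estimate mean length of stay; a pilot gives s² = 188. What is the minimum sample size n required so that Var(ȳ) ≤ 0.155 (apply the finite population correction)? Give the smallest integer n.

Without fpc, n₀ = s²/D = 188/0.155 = 1212.9032.
With fpc, (1 − n/N)·s²/n ≤ D requires n ≥ n₀/(1 + n₀/N) = 1212.9032/(1 + 1212.9032/61754) = 1189.5396.
Rounding up, n = 1190.

1190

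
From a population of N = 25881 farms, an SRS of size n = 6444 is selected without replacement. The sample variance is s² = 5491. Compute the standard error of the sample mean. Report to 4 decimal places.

Under SRS without replacement, Var(ȳ) = (1 − f)·s²/n with f = n/N = 6444/25881 = 0.24898574.
Var(ȳ) = (1 − 0.24898574)·5491/6444 = 0.75101426·0.85211049 = 0.63994713.
SE(ȳ) = √(0.63994713) = 0.8000.

0.8000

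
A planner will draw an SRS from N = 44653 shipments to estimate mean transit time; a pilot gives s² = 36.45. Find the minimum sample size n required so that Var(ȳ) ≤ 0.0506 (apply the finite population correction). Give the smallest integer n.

Without fpc, n₀ = s²/D = 36.45/0.0506 = 720.3557.
With fpc, (1 − n/N)·s²/n ≤ D requires n ≥ n₀/(1 + n₀/N) = 720.3557/(1 + 720.3557/44653) = 708.9192.
Rounding up, n = 709.

709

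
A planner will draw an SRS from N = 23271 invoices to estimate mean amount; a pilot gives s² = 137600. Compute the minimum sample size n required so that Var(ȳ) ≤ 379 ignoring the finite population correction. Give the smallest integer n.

Without fpc, n₀ = s²/D = 137600/379 = 363.0607.
Rounding up, n = 364.

364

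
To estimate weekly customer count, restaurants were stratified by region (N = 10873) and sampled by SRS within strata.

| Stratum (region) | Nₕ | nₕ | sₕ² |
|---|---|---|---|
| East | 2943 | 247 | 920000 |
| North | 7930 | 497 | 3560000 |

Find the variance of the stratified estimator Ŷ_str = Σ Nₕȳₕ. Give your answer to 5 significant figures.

4.5177 × 10^11

Var(Ŷ_str) = Σₕ Nₕ²(1 − fₕ)sₕ²/nₕ.
East: 2943²·(1 − 247/2943)·920000/247 = 2.9552963 × 10^10.
North: 7930²·(1 − 497/7930)·3560000/497 = 4.2221235 × 10^11.
Sum = 4.5176531 × 10^11.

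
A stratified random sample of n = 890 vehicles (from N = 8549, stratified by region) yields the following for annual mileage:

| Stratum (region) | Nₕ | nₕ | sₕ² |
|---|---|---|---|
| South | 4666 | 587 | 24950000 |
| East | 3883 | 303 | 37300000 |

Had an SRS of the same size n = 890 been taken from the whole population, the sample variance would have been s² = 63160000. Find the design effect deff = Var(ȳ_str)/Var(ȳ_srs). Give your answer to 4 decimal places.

0.5424

Var(ȳ_str) = Σ Wₕ²(1−fₕ)sₕ²/nₕ with Wₕ = Nₕ/8549:
  South: (4666/8549)²·(1−587/4666)·24950000/587 = 11068.793
  East: (3883/8549)²·(1−303/3883)·37300000/303 = 23414.559
  → Var(ȳ_str) = 34483.352.
Var(ȳ_srs) = (1 − 890/8549)·63160000/890 = 63578.294.
deff = 34483.352 / 63578.294 = 0.5424.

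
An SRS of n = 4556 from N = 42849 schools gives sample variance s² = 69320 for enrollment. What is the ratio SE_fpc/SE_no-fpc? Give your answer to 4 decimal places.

0.9453

f = n/N = 4556/42849 = 0.10632687.
SE_no-fpc = √(s²/n) = 3.9006539; SE_fpc = √((1−f)s²/n) = 3.6874553.
Ratio = √(1−f) = 0.94534286.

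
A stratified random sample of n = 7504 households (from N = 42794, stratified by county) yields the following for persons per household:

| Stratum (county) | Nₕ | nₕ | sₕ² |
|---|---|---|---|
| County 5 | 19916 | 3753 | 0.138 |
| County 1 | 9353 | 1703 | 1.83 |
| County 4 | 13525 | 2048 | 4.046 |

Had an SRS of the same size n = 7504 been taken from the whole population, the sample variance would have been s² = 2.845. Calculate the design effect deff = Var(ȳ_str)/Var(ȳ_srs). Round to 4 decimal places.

0.6906

Var(ȳ_str) = Σ Wₕ²(1−fₕ)sₕ²/nₕ with Wₕ = Nₕ/42794:
  County 5: (19916/42794)²·(1−3753/19916)·0.138/3753 = 6.4633675 × 10^-6
  County 1: (9353/42794)²·(1−1703/9353)·1.83/1703 = 4.1983926 × 10^-5
  County 4: (13525/42794)²·(1−2048/13525)·4.046/2048 = 1.6745411 × 10^-4
  → Var(ȳ_str) = 2.159014 × 10^-4.
Var(ȳ_srs) = (1 − 7504/42794)·2.845/7504 = 3.1264985 × 10^-4.
deff = (2.159014 × 10^-4) / (3.1264985 × 10^-4) = 0.6906.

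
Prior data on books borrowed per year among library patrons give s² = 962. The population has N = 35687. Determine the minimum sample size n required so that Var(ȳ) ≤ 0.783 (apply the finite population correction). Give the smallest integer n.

Without fpc, n₀ = s²/D = 962/0.783 = 1228.6079.
With fpc, (1 − n/N)·s²/n ≤ D requires n ≥ n₀/(1 + n₀/N) = 1228.6079/(1 + 1228.6079/35687) = 1187.7179.
Rounding up, n = 1188.

1188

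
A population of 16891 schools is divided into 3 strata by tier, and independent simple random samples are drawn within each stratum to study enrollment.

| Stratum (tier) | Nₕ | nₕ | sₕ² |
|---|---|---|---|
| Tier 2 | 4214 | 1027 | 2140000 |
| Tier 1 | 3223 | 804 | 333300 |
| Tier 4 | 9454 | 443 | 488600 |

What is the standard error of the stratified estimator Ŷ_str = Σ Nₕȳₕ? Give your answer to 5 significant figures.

353800

Var(Ŷ_str) = Σₕ Nₕ²(1 − fₕ)sₕ²/nₕ.
Tier 2: 4214²·(1 − 1027/4214)·2140000/1027 = 2.7984653 × 10^10.
Tier 1: 3223²·(1 − 804/3223)·333300/804 = 3.2320304 × 10^9.
Tier 4: 9454²·(1 − 443/9454)·488600/443 = 9.3958987 × 10^10.
Sum = 1.2517567 × 10^11.
SE = √(1.2517567 × 10^11) = 353800.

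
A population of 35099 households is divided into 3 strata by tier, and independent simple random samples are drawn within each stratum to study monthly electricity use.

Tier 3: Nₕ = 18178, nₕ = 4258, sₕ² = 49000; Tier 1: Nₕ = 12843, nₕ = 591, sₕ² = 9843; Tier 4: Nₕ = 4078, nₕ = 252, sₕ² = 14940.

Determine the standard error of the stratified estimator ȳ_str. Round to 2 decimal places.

Var(ȳ_str) = Σₕ Wₕ²(1 − fₕ)sₕ²/nₕ with Wₕ = Nₕ/N, N = 35099.
Tier 3: Wₕ = 0.51790649; term = 0.51790649²·(1 − 0.23423919)·49000/4258 = 2.3636669.
Tier 1: Wₕ = 0.36590786; term = 0.36590786²·(1 − 0.04601729)·9843/591 = 2.1272767.
Tier 4: Wₕ = 0.11618565; term = 0.11618565²·(1 − 0.06179500)·14940/252 = 0.75084926.
Sum = 5.2417929.
SE = √(5.2417929) = 2.29.

2.29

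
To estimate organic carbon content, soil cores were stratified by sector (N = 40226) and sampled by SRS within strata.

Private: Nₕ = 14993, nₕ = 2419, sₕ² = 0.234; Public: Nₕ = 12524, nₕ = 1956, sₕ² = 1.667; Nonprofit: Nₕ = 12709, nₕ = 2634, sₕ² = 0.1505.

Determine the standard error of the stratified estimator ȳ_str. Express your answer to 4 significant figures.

Var(ȳ_str) = Σₕ Wₕ²(1 − fₕ)sₕ²/nₕ with Wₕ = Nₕ/N, N = 40226.
Private: Wₕ = 0.37271914; term = 0.37271914²·(1 − 0.16134196)·0.234/2419 = 1.1270113 × 10^-5.
Public: Wₕ = 0.31134092; term = 0.31134092²·(1 − 0.15618013)·1.667/1956 = 6.970901 × 10^-5.
Nonprofit: Wₕ = 0.31593994; term = 0.31593994²·(1 − 0.20725470)·0.1505/2634 = 4.5213015 × 10^-6.
Sum = 8.5500425 × 10^-5.
SE = √(8.5500425 × 10^-5) = 0.009247.

0.009247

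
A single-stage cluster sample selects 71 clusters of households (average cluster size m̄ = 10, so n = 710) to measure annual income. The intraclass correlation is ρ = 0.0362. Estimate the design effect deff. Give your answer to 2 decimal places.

1.33

deff = 1 + (10 − 1)·0.0362 = 1 + 0.3258 = 1.3258.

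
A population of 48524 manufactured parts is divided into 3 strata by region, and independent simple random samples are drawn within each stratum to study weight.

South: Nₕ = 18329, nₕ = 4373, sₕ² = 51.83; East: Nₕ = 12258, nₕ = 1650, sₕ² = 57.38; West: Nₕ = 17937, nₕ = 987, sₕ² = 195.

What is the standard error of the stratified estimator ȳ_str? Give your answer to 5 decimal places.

0.16947

Var(ȳ_str) = Σₕ Wₕ²(1 − fₕ)sₕ²/nₕ with Wₕ = Nₕ/N, N = 48524.
South: Wₕ = 0.37773061; term = 0.37773061²·(1 − 0.23858367)·51.83/4373 = 0.0012876217.
East: Wₕ = 0.25261726; term = 0.25261726²·(1 − 0.13460597)·57.38/1650 = 0.0019205099.
West: Wₕ = 0.36965213; term = 0.36965213²·(1 − 0.05502592)·195/987 = 0.025510783.
Sum = 0.028718915.
SE = √(0.028718915) = 0.16947.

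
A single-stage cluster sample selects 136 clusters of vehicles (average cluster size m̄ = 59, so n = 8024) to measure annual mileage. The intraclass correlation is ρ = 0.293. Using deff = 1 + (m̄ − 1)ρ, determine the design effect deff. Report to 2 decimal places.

deff = 1 + (59 − 1)·0.293 = 1 + 16.994 = 17.994.

17.99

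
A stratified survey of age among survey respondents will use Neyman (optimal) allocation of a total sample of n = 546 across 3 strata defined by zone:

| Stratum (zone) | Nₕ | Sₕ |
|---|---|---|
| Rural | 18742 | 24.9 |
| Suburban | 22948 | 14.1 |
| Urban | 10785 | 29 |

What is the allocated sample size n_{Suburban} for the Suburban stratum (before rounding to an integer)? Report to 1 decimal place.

160.2

Neyman allocation: nₕ = n·NₕSₕ / Σⱼ NⱼSⱼ.
Σ NⱼSⱼ = 18742·24.9 + 22948·14.1 + 10785·29 = 1.1030076 × 10^6.
n_{Suburban} = 546·22948·14.1 / (1.1030076 × 10^6) = 160.2.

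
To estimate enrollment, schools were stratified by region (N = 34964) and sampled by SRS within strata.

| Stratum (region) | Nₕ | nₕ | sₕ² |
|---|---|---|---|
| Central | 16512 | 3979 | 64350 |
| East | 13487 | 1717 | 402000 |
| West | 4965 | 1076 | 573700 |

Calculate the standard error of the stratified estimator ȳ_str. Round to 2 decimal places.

6.45

Var(ȳ_str) = Σₕ Wₕ²(1 − fₕ)sₕ²/nₕ with Wₕ = Nₕ/N, N = 34964.
Central: Wₕ = 0.47225718; term = 0.47225718²·(1 − 0.24097626)·64350/3979 = 2.7377079.
East: Wₕ = 0.38573962; term = 0.38573962²·(1 − 0.12730778)·402000/1717 = 30.402224.
West: Wₕ = 0.14200320; term = 0.14200320²·(1 − 0.21671702)·573700/1076 = 8.4214631.
Sum = 41.561395.
SE = √(41.561395) = 6.45.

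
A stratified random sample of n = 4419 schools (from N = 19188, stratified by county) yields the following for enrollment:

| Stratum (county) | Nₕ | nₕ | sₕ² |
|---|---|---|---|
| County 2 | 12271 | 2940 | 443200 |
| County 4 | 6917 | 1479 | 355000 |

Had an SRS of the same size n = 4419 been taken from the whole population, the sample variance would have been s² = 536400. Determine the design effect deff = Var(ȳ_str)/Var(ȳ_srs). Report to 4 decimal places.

Var(ȳ_str) = Σ Wₕ²(1−fₕ)sₕ²/nₕ with Wₕ = Nₕ/19188:
  County 2: (12271/19188)²·(1−2940/12271)·443200/2940 = 46.881462
  County 4: (6917/19188)²·(1−1479/6917)·355000/1479 = 24.522104
  → Var(ȳ_str) = 71.403566.
Var(ȳ_srs) = (1 − 4419/19188)·536400/4419 = 93.429957.
deff = 71.403566 / 93.429957 = 0.7642.

0.7642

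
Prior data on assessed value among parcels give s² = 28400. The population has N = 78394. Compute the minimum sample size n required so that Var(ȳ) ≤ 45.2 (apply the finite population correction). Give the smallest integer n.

624

Without fpc, n₀ = s²/D = 28400/45.2 = 628.3186.
With fpc, (1 − n/N)·s²/n ≤ D requires n ≥ n₀/(1 + n₀/N) = 628.3186/(1 + 628.3186/78394) = 623.3227.
Rounding up, n = 624.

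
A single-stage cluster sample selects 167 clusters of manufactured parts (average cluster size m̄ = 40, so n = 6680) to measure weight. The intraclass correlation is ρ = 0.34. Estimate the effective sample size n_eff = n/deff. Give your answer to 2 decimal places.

468.44

deff = 1 + (40 − 1)·0.34 = 1 + 13.26 = 14.26.
n_eff = 6680 / 14.26 = 468.44.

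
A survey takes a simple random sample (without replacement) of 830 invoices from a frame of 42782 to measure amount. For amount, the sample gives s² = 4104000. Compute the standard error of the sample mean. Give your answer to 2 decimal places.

Under SRS without replacement, Var(ȳ) = (1 − f)·s²/n with f = n/N = 830/42782 = 0.01940068.
Var(ȳ) = (1 − 0.01940068)·4104000/830 = 0.98059932·4944.5783 = 4848.6501.
SE(ȳ) = √(4848.6501) = 69.63.

69.63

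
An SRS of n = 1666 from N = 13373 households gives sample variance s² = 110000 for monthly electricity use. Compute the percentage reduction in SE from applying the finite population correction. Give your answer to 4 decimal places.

6.4361

f = n/N = 1666/13373 = 0.12457938.
SE_no-fpc = √(s²/n) = 8.1256637; SE_fpc = √((1−f)s²/n) = 7.6026891.
Ratio = √(1−f) = 0.93563915. Reduction = 100·(1 − 0.93563915) = 6.4361%.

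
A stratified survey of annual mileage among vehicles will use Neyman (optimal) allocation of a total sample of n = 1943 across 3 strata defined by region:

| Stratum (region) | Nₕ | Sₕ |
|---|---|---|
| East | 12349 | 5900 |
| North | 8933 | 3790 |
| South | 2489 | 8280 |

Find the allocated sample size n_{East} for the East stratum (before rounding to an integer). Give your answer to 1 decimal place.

Neyman allocation: nₕ = n·NₕSₕ / Σⱼ NⱼSⱼ.
Σ NⱼSⱼ = 12349·5900 + 8933·3790 + 2489·8280 = 1.2732409 × 10^8.
n_{East} = 1943·12349·5900 / (1.2732409 × 10^8) = 1111.8.

1111.8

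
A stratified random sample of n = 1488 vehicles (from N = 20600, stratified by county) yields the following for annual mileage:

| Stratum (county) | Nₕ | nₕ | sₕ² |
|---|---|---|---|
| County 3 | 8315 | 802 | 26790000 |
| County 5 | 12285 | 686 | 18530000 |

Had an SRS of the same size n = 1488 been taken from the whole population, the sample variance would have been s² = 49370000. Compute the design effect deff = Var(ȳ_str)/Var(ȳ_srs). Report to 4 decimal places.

Var(ȳ_str) = Σ Wₕ²(1−fₕ)sₕ²/nₕ with Wₕ = Nₕ/20600:
  County 3: (8315/20600)²·(1−802/8315)·26790000/802 = 4917.4454
  County 5: (12285/20600)²·(1−686/12285)·18530000/686 = 9070.1104
  → Var(ȳ_str) = 13987.556.
Var(ȳ_srs) = (1 − 1488/20600)·49370000/1488 = 30782.161.
deff = 13987.556 / 30782.161 = 0.4544.

0.4544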